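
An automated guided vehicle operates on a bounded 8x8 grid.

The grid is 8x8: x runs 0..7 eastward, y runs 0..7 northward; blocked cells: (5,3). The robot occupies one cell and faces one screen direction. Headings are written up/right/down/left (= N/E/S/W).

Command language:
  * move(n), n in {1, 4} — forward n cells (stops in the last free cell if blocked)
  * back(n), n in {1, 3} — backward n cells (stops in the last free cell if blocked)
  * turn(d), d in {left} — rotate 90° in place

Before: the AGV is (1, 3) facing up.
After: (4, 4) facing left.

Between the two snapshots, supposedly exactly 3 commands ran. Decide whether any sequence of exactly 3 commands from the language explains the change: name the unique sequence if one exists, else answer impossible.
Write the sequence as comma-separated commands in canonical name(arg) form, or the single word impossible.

move(1), turn(left), back(3)

key: position moved to (4,4) AND the heading swung to W — translation plus rotation needed
from: (1, 3) facing up
1. move(1) → (1, 4) facing up
2. turn(left) → (1, 4) facing left
3. back(3) → (4, 4) facing left
all 125 alternatives checked — unique.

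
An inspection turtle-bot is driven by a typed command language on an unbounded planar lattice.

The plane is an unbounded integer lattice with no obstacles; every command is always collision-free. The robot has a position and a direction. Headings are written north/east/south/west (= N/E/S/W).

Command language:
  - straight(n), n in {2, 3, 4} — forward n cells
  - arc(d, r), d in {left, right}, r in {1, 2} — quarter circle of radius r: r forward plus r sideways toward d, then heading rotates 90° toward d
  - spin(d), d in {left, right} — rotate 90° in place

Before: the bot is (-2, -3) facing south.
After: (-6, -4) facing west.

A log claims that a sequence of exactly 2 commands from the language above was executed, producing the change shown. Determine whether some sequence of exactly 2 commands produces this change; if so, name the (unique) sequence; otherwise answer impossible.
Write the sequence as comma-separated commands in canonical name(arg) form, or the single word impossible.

arc(right, 1), straight(3)

key: position moved to (-6,-4) AND the heading swung to W — translation plus rotation needed
begin: (-2, -3) facing south
1. arc(right, 1) → (-3, -4) facing west
2. straight(3) → (-6, -4) facing west
all 81 alternatives checked — unique.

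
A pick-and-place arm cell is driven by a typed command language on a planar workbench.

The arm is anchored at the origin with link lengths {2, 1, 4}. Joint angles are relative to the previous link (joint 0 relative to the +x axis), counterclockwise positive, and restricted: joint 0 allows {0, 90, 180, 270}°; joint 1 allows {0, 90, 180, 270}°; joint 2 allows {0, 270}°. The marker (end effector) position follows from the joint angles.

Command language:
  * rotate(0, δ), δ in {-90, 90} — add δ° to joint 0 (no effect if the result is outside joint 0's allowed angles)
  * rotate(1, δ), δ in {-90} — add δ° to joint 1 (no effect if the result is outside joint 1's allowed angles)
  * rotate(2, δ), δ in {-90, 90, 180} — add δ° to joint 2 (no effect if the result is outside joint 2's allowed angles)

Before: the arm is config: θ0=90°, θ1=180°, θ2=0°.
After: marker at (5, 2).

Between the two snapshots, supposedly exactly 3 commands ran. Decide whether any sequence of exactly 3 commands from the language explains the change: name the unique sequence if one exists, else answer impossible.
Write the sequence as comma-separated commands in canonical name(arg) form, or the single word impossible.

from: config: θ0=90°, θ1=180°, θ2=0°
step 1 (rotate(1, -90)): config: θ0=90°, θ1=90°, θ2=0°
step 2 (rotate(1, -90)): config: θ0=90°, θ1=0°, θ2=0°
step 3 (rotate(1, -90)): config: θ0=90°, θ1=270°, θ2=0°
no other 3-command option fits: unique.

rotate(1, -90), rotate(1, -90), rotate(1, -90)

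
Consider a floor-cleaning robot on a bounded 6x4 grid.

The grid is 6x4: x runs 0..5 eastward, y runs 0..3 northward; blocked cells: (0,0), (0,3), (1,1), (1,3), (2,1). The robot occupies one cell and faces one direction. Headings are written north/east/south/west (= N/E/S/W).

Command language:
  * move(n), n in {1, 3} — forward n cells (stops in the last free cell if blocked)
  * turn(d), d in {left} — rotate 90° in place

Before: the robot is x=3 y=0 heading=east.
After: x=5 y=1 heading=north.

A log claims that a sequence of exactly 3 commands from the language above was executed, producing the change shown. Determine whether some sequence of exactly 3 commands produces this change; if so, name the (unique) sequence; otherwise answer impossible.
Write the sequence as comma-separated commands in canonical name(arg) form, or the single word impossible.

key: position moved to (5,1) AND the heading swung to N — translation plus rotation needed
start: x=3 y=0 heading=east
1. move(3) → x=5 y=0 heading=east
2. turn(left) → x=5 y=0 heading=north
3. move(1) → x=5 y=1 heading=north
uniquely the one of 27 3-step routes that fits.

move(3), turn(left), move(1)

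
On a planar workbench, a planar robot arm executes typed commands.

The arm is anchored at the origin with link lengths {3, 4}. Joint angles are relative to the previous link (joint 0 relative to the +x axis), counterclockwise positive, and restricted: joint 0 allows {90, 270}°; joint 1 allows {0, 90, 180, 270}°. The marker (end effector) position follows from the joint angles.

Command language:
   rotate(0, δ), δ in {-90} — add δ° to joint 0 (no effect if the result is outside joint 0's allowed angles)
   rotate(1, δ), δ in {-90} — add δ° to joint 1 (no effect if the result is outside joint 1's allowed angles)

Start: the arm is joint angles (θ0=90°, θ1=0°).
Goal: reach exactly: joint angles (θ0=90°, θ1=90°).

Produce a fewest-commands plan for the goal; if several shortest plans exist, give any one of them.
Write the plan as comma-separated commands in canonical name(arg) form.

from: joint angles (θ0=90°, θ1=0°)
t=1 rotate(1, -90) ⇒ joint angles (θ0=90°, θ1=270°)
t=2 rotate(1, -90) ⇒ joint angles (θ0=90°, θ1=180°)
t=3 rotate(1, -90) ⇒ joint angles (θ0=90°, θ1=90°)
no 2-step plan works, so 3 is optimal.

rotate(1, -90), rotate(1, -90), rotate(1, -90)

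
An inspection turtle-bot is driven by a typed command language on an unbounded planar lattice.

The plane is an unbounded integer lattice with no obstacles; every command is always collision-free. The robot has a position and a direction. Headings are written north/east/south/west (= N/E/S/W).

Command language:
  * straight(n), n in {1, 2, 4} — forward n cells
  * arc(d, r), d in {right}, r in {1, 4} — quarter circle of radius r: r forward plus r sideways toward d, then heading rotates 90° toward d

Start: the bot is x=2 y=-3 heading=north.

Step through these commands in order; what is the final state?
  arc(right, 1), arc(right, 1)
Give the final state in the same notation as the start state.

x=4 y=-3 heading=south

start: x=2 y=-3 heading=north
t=1 arc(right, 1) ⇒ x=3 y=-2 heading=east
t=2 arc(right, 1) ⇒ x=4 y=-3 heading=south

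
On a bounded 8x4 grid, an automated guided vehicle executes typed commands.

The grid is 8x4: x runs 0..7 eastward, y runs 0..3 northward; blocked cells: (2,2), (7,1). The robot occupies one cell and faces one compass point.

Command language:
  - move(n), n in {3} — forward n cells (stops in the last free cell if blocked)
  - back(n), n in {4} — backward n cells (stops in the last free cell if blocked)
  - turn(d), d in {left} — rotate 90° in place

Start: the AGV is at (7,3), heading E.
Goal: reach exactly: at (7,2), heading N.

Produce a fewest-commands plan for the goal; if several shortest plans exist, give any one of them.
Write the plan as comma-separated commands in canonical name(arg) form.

turn(left), back(4)

from: at (7,3), heading E
t=1 turn(left) ⇒ at (7,3), heading N
t=2 back(4) ⇒ at (7,2), heading N
shorter routes all fall short; 2 is best.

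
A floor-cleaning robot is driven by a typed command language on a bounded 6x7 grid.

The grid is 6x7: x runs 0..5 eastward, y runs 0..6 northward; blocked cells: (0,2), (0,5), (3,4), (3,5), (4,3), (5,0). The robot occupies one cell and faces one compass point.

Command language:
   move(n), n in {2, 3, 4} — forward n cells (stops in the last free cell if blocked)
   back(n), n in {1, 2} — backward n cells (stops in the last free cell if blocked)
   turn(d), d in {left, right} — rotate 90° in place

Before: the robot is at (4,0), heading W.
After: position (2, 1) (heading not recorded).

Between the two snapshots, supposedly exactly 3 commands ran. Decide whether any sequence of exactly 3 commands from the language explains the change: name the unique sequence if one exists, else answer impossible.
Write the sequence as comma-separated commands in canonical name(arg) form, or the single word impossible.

key: running back(1) before move(2) would end elsewhere — order is forced
begin: at (4,0), heading W
[1] after move(2): at (2,0), heading W
[2] after turn(left): at (2,0), heading S
[3] after back(1): at (2,1), heading S
all 343 alternatives checked — unique.

move(2), turn(left), back(1)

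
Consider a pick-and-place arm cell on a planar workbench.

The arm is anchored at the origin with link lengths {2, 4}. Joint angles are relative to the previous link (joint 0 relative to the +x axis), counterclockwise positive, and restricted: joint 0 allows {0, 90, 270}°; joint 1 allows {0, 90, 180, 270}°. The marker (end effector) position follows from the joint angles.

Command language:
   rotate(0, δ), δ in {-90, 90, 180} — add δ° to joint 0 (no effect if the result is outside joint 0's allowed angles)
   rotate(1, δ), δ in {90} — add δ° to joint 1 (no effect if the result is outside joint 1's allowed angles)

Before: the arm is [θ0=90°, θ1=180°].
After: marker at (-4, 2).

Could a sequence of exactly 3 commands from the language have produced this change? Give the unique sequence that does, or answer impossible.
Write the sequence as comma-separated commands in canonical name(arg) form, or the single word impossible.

t0: [θ0=90°, θ1=180°]
[1] after rotate(1, 90): [θ0=90°, θ1=270°]
[2] after rotate(1, 90): [θ0=90°, θ1=0°]
[3] after rotate(1, 90): [θ0=90°, θ1=90°]
no rival 3-sequence matches.

rotate(1, 90), rotate(1, 90), rotate(1, 90)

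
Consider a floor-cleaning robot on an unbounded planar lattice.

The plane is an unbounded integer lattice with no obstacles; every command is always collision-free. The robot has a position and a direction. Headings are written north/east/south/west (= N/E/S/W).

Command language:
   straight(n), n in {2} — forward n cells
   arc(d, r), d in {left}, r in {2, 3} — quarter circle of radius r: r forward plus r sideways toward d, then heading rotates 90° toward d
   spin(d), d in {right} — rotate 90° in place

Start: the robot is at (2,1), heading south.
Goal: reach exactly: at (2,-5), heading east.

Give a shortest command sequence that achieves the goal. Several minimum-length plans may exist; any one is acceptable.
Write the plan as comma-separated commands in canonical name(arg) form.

start: at (2,1), heading south
1. spin(right) → at (2,1), heading west
2. arc(left, 3) → at (-1,-2), heading south
3. arc(left, 3) → at (2,-5), heading east
no 2-step plan works, so 3 is optimal.

spin(right), arc(left, 3), arc(left, 3)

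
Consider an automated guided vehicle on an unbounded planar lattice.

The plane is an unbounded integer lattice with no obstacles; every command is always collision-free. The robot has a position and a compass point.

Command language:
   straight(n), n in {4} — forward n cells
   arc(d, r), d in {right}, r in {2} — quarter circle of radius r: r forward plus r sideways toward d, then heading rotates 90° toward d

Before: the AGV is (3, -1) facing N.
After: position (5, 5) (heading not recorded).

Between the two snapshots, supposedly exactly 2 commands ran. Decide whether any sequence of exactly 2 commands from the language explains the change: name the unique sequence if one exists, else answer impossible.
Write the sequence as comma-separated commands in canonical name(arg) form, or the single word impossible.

straight(4), arc(right, 2)

key: running arc(right, 2) before straight(4) would end elsewhere — order is forced
begin: (3, -1) facing N
[1] after straight(4): (3, 3) facing N
[2] after arc(right, 2): (5, 5) facing E
all 4 alternatives checked — unique.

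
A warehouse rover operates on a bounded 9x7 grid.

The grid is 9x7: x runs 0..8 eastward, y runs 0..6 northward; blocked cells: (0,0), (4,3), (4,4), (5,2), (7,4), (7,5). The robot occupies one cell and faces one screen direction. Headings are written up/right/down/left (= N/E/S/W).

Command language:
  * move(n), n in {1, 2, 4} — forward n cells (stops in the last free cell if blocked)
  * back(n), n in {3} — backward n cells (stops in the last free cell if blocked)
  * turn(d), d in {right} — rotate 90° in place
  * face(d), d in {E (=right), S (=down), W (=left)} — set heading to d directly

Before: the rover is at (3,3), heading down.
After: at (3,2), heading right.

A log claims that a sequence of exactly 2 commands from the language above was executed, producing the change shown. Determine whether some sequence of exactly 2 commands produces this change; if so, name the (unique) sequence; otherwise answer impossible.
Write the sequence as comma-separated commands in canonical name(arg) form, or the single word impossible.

key: order matters: swapping move(1) and face(E) lands elsewhere
from: at (3,3), heading down
t=1 move(1) ⇒ at (3,2), heading down
t=2 face(E) ⇒ at (3,2), heading right
all 64 alternatives checked — unique.

move(1), face(E)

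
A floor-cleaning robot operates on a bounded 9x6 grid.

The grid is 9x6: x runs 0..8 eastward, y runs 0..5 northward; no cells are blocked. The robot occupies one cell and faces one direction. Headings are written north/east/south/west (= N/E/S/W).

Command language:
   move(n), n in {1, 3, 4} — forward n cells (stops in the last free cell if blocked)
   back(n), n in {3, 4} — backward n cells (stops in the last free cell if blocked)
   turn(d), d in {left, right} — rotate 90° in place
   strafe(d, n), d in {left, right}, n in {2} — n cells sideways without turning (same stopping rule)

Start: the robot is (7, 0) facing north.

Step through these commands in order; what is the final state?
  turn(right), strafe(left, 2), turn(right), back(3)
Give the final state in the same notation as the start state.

(7, 5) facing south

begin: (7, 0) facing north
step 1 (turn(right)): (7, 0) facing east
step 2 (strafe(left, 2)): (7, 2) facing east
step 3 (turn(right)): (7, 2) facing south
step 4 (back(3)): (7, 5) facing south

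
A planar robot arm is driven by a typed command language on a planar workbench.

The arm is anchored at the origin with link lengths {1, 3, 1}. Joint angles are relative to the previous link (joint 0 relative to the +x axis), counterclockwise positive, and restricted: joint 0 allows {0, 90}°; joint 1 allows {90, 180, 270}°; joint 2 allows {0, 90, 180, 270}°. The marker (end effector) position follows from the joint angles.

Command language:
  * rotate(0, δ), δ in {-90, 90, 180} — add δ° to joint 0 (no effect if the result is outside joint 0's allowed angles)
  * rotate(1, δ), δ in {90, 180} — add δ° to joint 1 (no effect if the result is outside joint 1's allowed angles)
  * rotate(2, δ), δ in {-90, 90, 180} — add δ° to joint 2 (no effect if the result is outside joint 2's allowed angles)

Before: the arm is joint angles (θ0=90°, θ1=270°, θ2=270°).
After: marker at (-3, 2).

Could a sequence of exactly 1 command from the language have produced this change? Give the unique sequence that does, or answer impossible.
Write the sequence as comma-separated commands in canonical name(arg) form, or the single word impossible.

rotate(1, 180)

start: joint angles (θ0=90°, θ1=270°, θ2=270°)
1. rotate(1, 180) → joint angles (θ0=90°, θ1=90°, θ2=270°)
no rival 1-sequence matches.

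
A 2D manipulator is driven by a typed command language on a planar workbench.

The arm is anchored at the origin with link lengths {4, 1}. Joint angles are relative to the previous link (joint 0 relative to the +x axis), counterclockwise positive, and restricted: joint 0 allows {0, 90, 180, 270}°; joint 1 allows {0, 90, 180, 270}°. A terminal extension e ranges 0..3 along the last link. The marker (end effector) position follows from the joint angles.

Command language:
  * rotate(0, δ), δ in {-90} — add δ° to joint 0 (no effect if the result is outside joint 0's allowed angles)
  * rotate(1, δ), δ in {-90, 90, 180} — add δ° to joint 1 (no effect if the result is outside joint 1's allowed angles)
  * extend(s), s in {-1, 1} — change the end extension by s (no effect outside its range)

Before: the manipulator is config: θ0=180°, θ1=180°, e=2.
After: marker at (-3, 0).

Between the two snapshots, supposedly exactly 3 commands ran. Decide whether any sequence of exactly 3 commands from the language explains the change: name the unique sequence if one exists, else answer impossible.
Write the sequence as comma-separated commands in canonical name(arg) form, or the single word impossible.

extend(-1), extend(-1), extend(-1)

start: config: θ0=180°, θ1=180°, e=2
[1] after extend(-1): config: θ0=180°, θ1=180°, e=1
[2] after extend(-1): config: θ0=180°, θ1=180°, e=0
[3] after extend(-1): config: θ0=180°, θ1=180°, e=0
all 216 alternatives checked — unique.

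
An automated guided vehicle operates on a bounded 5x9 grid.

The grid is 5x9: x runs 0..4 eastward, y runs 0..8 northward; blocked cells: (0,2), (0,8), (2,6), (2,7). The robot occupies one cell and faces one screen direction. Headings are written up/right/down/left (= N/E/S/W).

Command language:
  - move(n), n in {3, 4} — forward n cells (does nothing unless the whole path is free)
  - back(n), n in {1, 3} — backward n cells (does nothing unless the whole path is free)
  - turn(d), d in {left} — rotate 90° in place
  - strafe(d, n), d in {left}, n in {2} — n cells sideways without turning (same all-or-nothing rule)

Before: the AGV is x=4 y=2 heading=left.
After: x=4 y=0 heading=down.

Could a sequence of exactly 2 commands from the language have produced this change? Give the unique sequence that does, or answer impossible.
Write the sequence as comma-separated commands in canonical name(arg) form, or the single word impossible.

key: cell and facing (now S) both changed — the 2 commands mix motion and turning
begin: x=4 y=2 heading=left
step 1 (strafe(left, 2)): x=4 y=0 heading=left
step 2 (turn(left)): x=4 y=0 heading=down
no rival 2-sequence matches.

strafe(left, 2), turn(left)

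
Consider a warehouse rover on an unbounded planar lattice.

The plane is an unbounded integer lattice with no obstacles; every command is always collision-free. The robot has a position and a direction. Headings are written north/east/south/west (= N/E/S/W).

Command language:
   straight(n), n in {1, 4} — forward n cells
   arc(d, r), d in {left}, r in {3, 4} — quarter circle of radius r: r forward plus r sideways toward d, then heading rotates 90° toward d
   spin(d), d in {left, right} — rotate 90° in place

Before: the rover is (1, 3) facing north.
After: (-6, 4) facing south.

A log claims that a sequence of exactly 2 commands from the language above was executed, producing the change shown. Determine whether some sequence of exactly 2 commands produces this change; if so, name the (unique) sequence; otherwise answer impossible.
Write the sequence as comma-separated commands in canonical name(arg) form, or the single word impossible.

arc(left, 4), arc(left, 3)

key: cell and facing (now S) both changed — the 2 commands mix motion and turning
begin: (1, 3) facing north
[1] after arc(left, 4): (-3, 7) facing west
[2] after arc(left, 3): (-6, 4) facing south
no other 2-command option fits: unique.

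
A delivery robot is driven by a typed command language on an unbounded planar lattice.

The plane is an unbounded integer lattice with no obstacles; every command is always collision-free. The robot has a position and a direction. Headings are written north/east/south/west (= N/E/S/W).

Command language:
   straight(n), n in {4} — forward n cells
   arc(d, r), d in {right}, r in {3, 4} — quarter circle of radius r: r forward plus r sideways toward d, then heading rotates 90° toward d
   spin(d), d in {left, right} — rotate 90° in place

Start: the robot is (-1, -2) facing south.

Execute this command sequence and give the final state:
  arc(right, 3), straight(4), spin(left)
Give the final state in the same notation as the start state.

start: (-1, -2) facing south
step 1 (arc(right, 3)): (-4, -5) facing west
step 2 (straight(4)): (-8, -5) facing west
step 3 (spin(left)): (-8, -5) facing south

(-8, -5) facing south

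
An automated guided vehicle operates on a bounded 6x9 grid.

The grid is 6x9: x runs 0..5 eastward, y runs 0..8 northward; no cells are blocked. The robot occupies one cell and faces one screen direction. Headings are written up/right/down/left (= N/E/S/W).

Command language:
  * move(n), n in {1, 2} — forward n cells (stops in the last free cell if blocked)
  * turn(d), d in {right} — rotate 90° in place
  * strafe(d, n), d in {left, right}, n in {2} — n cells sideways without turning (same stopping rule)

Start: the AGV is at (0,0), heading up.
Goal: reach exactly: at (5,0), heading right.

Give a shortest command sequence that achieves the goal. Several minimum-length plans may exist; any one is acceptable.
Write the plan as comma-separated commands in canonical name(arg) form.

initial: at (0,0), heading up
1. turn(right) → at (0,0), heading right
2. move(1) → at (1,0), heading right
3. move(2) → at (3,0), heading right
4. move(2) → at (5,0), heading right
no 3-step plan works, so 4 is optimal.

turn(right), move(1), move(2), move(2)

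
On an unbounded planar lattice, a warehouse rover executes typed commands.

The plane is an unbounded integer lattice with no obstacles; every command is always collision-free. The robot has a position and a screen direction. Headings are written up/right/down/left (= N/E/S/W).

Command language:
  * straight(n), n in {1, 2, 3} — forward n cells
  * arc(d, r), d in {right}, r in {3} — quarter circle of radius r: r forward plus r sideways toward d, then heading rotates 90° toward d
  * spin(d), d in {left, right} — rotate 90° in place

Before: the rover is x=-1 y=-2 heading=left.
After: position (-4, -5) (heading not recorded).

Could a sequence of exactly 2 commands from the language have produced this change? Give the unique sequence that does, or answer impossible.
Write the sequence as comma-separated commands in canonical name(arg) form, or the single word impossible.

spin(left), arc(right, 3)

key: order matters: swapping spin(left) and arc(right, 3) lands elsewhere
initial: x=-1 y=-2 heading=left
1. spin(left) → x=-1 y=-2 heading=down
2. arc(right, 3) → x=-4 y=-5 heading=left
all 36 alternatives checked — unique.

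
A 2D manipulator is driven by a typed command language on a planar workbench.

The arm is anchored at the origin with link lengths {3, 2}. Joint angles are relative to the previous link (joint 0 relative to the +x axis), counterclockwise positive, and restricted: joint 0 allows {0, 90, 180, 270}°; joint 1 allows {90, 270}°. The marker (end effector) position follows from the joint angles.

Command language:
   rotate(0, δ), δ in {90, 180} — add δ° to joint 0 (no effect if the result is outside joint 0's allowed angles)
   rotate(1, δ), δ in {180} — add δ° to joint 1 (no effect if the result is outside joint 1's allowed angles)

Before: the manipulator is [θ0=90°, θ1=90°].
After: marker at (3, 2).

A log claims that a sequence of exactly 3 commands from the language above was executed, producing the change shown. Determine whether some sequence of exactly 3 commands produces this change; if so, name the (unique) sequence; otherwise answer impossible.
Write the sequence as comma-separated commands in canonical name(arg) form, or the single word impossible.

rotate(0, 90), rotate(0, 90), rotate(0, 90)

initial: [θ0=90°, θ1=90°]
t=1 rotate(0, 90) ⇒ [θ0=180°, θ1=90°]
t=2 rotate(0, 90) ⇒ [θ0=270°, θ1=90°]
t=3 rotate(0, 90) ⇒ [θ0=0°, θ1=90°]
uniquely the one of 27 3-step routes that fits.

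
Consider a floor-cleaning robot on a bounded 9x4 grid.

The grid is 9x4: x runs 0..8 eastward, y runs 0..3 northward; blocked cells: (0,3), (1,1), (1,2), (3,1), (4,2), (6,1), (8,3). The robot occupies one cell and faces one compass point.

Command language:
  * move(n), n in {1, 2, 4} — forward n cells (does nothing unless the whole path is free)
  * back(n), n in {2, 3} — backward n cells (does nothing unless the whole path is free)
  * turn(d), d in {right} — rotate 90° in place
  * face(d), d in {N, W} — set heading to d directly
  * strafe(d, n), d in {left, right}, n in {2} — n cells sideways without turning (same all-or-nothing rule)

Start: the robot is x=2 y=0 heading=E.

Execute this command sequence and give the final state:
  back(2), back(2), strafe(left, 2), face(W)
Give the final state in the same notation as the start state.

x=0 y=2 heading=W

initial: x=2 y=0 heading=E
[1] after back(2): x=0 y=0 heading=E
[2] after back(2): x=0 y=0 heading=E
[3] after strafe(left, 2): x=0 y=2 heading=E
[4] after face(W): x=0 y=2 heading=W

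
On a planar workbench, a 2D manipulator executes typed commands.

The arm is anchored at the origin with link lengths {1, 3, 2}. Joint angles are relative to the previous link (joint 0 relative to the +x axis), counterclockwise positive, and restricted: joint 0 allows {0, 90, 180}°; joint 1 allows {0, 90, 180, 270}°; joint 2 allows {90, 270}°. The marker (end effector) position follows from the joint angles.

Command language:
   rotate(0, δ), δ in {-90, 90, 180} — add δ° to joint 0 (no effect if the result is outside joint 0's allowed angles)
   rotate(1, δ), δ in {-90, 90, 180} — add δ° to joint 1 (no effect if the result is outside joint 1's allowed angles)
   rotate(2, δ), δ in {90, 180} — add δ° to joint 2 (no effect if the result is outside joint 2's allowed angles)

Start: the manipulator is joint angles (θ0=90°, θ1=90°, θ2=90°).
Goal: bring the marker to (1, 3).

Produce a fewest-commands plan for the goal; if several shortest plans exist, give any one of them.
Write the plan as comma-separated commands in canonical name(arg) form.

rotate(1, 180), rotate(2, 180), rotate(0, 90)

initial: joint angles (θ0=90°, θ1=90°, θ2=90°)
1. rotate(1, 180) → joint angles (θ0=90°, θ1=270°, θ2=90°)
2. rotate(2, 180) → joint angles (θ0=90°, θ1=270°, θ2=270°)
3. rotate(0, 90) → joint angles (θ0=180°, θ1=270°, θ2=270°)
minimal: 3 command(s), checked below 3.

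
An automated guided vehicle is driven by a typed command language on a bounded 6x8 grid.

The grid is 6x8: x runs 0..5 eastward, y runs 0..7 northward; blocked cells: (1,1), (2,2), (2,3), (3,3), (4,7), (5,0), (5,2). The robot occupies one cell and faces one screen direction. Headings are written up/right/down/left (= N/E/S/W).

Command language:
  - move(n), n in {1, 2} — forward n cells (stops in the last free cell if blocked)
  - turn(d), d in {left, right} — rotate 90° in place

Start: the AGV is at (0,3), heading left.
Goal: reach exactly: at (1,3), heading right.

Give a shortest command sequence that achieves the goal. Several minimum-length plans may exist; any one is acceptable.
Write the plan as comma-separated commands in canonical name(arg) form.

begin: at (0,3), heading left
step 1 (turn(left)): at (0,3), heading down
step 2 (turn(left)): at (0,3), heading right
step 3 (move(1)): at (1,3), heading right
nothing shorter than 3 reaches the goal.

turn(left), turn(left), move(1)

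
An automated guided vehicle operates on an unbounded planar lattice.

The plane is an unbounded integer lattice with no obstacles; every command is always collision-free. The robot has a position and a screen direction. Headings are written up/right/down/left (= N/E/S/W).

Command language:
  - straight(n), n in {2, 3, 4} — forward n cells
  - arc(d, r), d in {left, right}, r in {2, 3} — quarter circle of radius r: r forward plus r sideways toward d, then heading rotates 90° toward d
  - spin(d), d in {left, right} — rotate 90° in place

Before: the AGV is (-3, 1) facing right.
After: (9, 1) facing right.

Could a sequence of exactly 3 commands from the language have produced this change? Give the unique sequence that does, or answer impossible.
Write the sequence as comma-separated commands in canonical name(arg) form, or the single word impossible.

key: still facing E at the end — nothing in the sequence rotates
from: (-3, 1) facing right
[1] after straight(4): (1, 1) facing right
[2] after straight(4): (5, 1) facing right
[3] after straight(4): (9, 1) facing right
uniquely the one of 729 3-step routes that fits.

straight(4), straight(4), straight(4)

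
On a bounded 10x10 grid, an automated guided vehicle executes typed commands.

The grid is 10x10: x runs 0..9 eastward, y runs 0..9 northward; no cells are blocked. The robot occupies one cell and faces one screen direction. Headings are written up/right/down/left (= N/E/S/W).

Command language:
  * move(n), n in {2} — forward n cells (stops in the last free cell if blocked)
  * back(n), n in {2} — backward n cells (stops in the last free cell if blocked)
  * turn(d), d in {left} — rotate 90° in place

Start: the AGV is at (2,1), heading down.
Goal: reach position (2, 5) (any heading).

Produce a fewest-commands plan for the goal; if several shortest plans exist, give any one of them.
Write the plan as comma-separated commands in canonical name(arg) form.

back(2), back(2)

start: at (2,1), heading down
[1] after back(2): at (2,3), heading down
[2] after back(2): at (2,5), heading down
minimal: 2 command(s), checked below 2.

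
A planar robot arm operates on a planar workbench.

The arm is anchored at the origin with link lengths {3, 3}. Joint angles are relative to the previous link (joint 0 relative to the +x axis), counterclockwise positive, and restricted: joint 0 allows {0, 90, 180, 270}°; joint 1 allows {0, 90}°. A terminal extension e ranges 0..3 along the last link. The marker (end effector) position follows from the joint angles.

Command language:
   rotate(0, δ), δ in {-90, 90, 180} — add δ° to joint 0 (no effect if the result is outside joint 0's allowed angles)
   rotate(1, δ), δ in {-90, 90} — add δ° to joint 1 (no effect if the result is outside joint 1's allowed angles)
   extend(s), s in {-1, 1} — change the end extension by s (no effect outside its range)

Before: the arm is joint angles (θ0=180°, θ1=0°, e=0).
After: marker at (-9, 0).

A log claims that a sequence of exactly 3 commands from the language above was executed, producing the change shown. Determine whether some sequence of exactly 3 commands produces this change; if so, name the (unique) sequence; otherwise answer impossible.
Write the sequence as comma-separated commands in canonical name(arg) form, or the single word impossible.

from: joint angles (θ0=180°, θ1=0°, e=0)
step 1 (extend(1)): joint angles (θ0=180°, θ1=0°, e=1)
step 2 (extend(1)): joint angles (θ0=180°, θ1=0°, e=2)
step 3 (extend(1)): joint angles (θ0=180°, θ1=0°, e=3)
all 343 alternatives checked — unique.

extend(1), extend(1), extend(1)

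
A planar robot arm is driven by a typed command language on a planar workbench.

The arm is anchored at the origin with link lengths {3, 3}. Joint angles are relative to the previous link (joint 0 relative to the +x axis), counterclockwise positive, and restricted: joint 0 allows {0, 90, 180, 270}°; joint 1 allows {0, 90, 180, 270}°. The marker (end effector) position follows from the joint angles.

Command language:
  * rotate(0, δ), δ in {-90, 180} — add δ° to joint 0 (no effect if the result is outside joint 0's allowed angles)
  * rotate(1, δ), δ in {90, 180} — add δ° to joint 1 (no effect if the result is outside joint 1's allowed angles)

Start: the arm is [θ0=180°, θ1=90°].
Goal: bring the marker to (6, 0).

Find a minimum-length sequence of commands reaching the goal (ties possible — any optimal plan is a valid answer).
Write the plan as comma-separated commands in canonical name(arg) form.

rotate(1, 180), rotate(1, 90), rotate(0, 180)

from: [θ0=180°, θ1=90°]
1. rotate(1, 180) → [θ0=180°, θ1=270°]
2. rotate(1, 90) → [θ0=180°, θ1=0°]
3. rotate(0, 180) → [θ0=0°, θ1=0°]
nothing shorter than 3 reaches the goal.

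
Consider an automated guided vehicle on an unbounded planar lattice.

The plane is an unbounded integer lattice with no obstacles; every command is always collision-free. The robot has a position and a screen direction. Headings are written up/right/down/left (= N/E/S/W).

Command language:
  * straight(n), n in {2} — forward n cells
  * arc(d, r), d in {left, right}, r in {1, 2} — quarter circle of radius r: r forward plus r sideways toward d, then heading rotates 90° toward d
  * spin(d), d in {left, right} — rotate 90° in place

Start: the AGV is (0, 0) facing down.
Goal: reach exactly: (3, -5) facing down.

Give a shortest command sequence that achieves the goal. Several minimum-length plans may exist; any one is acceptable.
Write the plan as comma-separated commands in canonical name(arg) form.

t0: (0, 0) facing down
[1] after arc(left, 2): (2, -2) facing right
[2] after arc(right, 1): (3, -3) facing down
[3] after straight(2): (3, -5) facing down
minimal: 3 command(s), checked below 3.

arc(left, 2), arc(right, 1), straight(2)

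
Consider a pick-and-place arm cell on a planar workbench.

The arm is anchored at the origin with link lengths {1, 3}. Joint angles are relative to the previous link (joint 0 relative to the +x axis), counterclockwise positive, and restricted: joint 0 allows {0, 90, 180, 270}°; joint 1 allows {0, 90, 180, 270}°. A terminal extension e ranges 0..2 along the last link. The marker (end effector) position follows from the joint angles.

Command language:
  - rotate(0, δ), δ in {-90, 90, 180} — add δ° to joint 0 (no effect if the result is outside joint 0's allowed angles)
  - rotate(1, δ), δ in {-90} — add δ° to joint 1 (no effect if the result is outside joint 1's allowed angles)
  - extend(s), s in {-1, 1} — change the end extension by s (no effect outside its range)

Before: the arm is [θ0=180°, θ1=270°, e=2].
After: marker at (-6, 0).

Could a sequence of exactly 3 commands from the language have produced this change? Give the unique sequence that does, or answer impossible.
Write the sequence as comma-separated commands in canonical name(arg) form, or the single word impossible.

initial: [θ0=180°, θ1=270°, e=2]
step 1 (rotate(1, -90)): [θ0=180°, θ1=180°, e=2]
step 2 (rotate(1, -90)): [θ0=180°, θ1=90°, e=2]
step 3 (rotate(1, -90)): [θ0=180°, θ1=0°, e=2]
no other 3-command option fits: unique.

rotate(1, -90), rotate(1, -90), rotate(1, -90)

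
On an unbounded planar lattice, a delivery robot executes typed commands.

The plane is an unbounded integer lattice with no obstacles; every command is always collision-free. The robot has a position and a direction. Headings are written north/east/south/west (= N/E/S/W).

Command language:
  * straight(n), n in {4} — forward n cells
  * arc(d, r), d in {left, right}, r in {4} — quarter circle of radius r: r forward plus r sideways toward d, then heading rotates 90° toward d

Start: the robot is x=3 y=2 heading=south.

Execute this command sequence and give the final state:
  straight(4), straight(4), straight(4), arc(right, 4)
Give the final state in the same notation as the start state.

x=-1 y=-14 heading=west

initial: x=3 y=2 heading=south
[1] after straight(4): x=3 y=-2 heading=south
[2] after straight(4): x=3 y=-6 heading=south
[3] after straight(4): x=3 y=-10 heading=south
[4] after arc(right, 4): x=-1 y=-14 heading=west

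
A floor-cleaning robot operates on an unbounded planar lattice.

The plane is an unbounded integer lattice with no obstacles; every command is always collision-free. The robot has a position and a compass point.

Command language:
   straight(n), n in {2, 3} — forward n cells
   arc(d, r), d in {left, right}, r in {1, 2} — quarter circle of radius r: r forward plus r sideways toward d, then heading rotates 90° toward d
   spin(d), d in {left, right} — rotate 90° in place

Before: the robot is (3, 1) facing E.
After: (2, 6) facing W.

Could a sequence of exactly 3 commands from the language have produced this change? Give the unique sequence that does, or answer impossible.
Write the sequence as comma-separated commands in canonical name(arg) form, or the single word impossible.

key: cell and facing (now W) both changed — the 3 commands mix motion and turning
start: (3, 1) facing E
[1] after arc(left, 1): (4, 2) facing N
[2] after straight(2): (4, 4) facing N
[3] after arc(left, 2): (2, 6) facing W
no rival 3-sequence matches.

arc(left, 1), straight(2), arc(left, 2)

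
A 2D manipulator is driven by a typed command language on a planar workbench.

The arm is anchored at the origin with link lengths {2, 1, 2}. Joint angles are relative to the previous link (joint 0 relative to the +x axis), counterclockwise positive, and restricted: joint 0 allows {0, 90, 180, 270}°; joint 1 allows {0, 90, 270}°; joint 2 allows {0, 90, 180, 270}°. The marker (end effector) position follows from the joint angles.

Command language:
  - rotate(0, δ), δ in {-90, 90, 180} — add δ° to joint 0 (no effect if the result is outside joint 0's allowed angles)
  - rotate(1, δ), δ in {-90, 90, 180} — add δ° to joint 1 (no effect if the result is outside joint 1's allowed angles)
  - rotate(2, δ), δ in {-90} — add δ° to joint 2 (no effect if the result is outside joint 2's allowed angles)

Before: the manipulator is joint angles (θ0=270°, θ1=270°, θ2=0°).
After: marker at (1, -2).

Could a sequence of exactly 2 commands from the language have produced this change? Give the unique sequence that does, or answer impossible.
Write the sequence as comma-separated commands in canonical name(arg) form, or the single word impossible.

begin: joint angles (θ0=270°, θ1=270°, θ2=0°)
[1] after rotate(2, -90): joint angles (θ0=270°, θ1=270°, θ2=270°)
[2] after rotate(2, -90): joint angles (θ0=270°, θ1=270°, θ2=180°)
all 49 alternatives checked — unique.

rotate(2, -90), rotate(2, -90)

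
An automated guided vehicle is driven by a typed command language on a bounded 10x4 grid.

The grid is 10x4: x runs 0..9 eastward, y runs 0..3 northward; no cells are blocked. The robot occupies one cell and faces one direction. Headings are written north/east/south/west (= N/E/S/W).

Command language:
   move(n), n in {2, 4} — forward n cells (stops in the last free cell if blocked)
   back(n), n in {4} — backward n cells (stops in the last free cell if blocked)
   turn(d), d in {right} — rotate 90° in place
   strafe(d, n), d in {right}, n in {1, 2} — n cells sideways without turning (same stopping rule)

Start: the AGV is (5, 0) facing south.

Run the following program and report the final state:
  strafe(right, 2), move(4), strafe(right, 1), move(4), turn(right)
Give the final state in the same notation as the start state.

(2, 0) facing west

start: (5, 0) facing south
1. strafe(right, 2) → (3, 0) facing south
2. move(4) → (3, 0) facing south
3. strafe(right, 1) → (2, 0) facing south
4. move(4) → (2, 0) facing south
5. turn(right) → (2, 0) facing west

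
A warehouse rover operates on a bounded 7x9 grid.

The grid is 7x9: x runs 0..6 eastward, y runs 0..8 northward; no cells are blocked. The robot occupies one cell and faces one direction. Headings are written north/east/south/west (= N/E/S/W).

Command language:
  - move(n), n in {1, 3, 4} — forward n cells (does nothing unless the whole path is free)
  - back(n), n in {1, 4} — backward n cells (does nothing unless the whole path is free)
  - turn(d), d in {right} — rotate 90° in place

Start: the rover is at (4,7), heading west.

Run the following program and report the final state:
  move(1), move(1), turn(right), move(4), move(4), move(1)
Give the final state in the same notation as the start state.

at (2,8), heading north

start: at (4,7), heading west
step 1 (move(1)): at (3,7), heading west
step 2 (move(1)): at (2,7), heading west
step 3 (turn(right)): at (2,7), heading north
step 4 (move(4)): at (2,7), heading north
step 5 (move(4)): at (2,7), heading north
step 6 (move(1)): at (2,8), heading north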